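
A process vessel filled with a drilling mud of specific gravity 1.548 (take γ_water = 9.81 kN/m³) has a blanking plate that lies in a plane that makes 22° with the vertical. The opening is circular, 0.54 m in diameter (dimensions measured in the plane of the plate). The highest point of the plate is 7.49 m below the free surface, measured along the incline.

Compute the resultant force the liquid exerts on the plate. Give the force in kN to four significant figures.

γ = 1.548 × 9.81 = 15.18588 kN/m³.
The plate makes 22° with the vertical, i.e. θ = 90° − 22° = 68° to the horizontal. Measuring y along the incline from the free-surface line, vertical depth h = y·sinθ with sinθ = 0.927184.
The centroid is at the centre, 0.27 m below the top of the plate, so y_c = 7.49 + 0.27 = 7.76 m and h_c = 7.76 × 0.927184 = 7.19495 m.
A = π(0.27)² = 0.229022 m².
Resultant F = γ·h_c·A = 15.18588 × 7.19495 × 0.229022 = 25.0233 kN.

F ≈ 25.02 kN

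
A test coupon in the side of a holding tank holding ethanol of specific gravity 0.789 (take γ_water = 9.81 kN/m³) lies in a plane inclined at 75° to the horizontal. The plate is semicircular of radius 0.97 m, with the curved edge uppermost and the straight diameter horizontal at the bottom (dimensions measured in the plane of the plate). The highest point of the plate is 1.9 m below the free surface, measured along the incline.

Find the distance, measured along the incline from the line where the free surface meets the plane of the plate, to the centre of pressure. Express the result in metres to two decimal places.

y_p = 2.49 m

γ = 0.789 × 9.81 = 7.74009 kN/m³.
Let θ = 75° be the plate's angle to the horizontal; measure y along the incline from where the plane meets the free surface. Vertical depth h = y·sinθ with sinθ = 0.965926.
The centroid lies 4r/(3π) = 0.411681 m above the diameter, so r − 4r/(3π) = 0.97 − 0.411681 = 0.558319 m below the topmost point, so y_c = 1.9 + 0.558319 = 2.45832 m and h_c = 2.45832 × 0.965926 = 2.37456 m.
A = πr²/2 = π × 0.97²/2 = 1.47796 m².
Resultant F = γ·h_c·A = 7.74009 × 2.37456 × 1.47796 = 27.1639 kN.
I_c = (π/8 − 8/(9π))·r⁴ = 0.109757 × 0.97⁴ = 0.0971671 m⁴.
Centre of pressure: y_p = y_c + I_c/(y_c·A) = 2.45832 + 0.0971671/(2.45832 × 1.47796) = 2.45832 + 0.0267435 = 2.48506 m along the plane.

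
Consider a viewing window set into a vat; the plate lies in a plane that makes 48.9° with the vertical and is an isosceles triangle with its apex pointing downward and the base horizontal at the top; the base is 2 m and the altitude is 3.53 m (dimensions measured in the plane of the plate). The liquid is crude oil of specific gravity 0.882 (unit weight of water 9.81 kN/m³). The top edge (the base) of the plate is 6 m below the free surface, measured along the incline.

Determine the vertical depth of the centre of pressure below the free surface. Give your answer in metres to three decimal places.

h_p = 4.781 m

γ = 0.882 × 9.81 = 8.65242 kN/m³.
The plate makes 48.9° with the vertical, i.e. θ = 90° − 48.9° = 41.1° to the horizontal. Measuring y along the incline from the free-surface line, vertical depth h = y·sinθ with sinθ = 0.657375.
With the apex down, the centroid sits h/3 = 3.53/3 = 1.17667 m below the base (the top edge), so y_c = 6 + 1.17667 = 7.17667 m and h_c = 7.17667 × 0.657375 = 4.71776 m.
A = ½ × 2 × 3.53 = 3.53 m².
Resultant F = γ·h_c·A = 8.65242 × 4.71776 × 3.53 = 144.095 kN.
I_c = b·h³/36 = 2 × 3.53³/36 = 2.44372 m⁴.
Centre of pressure: y_p = y_c + I_c/(y_c·A) = 7.17667 + 2.44372/(7.17667 × 3.53) = 7.17667 + 0.0964614 = 7.27313 m along the plane.
Vertically, h_p = y_p·sinθ = 7.27313 × 0.657375 = 4.78117 m.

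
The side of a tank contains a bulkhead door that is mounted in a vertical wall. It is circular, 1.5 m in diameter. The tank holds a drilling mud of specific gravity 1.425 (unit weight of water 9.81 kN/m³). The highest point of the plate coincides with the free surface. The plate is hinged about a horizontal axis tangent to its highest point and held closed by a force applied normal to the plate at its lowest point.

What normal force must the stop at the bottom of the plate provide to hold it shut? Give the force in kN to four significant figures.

γ = 1.425 × 9.81 = 13.97925 kN/m³.
The centroid is at the centre, 0.75 m below the top of the plate, so the centroid depth is h_c = 0.75 m.
A = π(0.75)² = 1.76715 m².
Resultant F = γ·h_c·A = 13.97925 × 0.75 × 1.76715 = 18.5276 kN.
I_c = πr⁴/4 = π × 0.75⁴/4 = 0.248505 m⁴.
Centre of pressure: y_p = y_c + I_c/(y_c·A) = 0.75 + 0.248505/(0.75 × 1.76715) = 0.75 + 0.1875 = 0.9375 m along the plane.
The resultant acts 0.75 + 0.1875 = 0.9375 m (along the plate) below the hinge at the top edge, so the moment about the hinge is M = F × 0.9375 = 18.5276 × 0.9375 = 17.3696 kN·m.
A normal force at the bottom, 1.5 m from the hinge, must supply this moment: P = 17.3696/1.5 = 11.5797 kN.

P ≈ 11.58 kN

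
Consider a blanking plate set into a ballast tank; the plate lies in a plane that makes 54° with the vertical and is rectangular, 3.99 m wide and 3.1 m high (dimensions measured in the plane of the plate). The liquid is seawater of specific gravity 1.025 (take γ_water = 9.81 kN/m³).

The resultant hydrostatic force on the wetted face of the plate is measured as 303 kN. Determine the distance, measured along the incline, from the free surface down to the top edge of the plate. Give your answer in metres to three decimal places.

y_top ≈ 2.595 m

γ = 1.025 × 9.81 = 10.05525 kN/m³.
A = 3.99 × 3.1 = 12.369 m².
From F = γ·h_c·A, the centroid depth is h_c = 303/(10.05525 × 12.369) = 2.43621 m.
The plate makes 54° with the vertical, i.e. θ = 90° − 54° = 36° to the horizontal. Measuring y along the incline from the free-surface line, vertical depth h = y·sinθ with sinθ = 0.587785.
Along the incline, y_c = h_c/sinθ = 2.43621/0.587785 = 4.14473 m.
The centroid lies 3.1/2 = 1.55 m below the top edge, so the top edge sits at y_top = 4.14473 − 1.55 = 2.59473 m along the incline.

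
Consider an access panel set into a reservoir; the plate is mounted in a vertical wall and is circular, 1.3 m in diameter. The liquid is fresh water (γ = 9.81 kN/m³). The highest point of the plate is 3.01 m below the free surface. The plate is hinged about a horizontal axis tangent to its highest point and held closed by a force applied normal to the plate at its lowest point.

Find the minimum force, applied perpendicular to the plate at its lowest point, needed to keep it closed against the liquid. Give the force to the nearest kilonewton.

P ≈ 25 kN

γ = 9.81 kN/m³.
The centroid is at the centre, 0.65 m below the top of the plate, so the centroid depth is h_c = 3.01 + 0.65 = 3.66 m.
A = π(0.65)² = 1.32732 m².
Resultant F = γ·h_c·A = 9.81 × 3.66 × 1.32732 = 47.6569 kN.
I_c = πr⁴/4 = π × 0.65⁴/4 = 0.140198 m⁴.
Centre of pressure: y_p = y_c + I_c/(y_c·A) = 3.66 + 0.140198/(3.66 × 1.32732) = 3.66 + 0.0288593 = 3.68886 m along the plane.
The resultant acts 0.65 + 0.0288593 = 0.678859 m (along the plate) below the hinge at the top edge, so the moment about the hinge is M = F × 0.678859 = 47.6569 × 0.678859 = 32.3523 kN·m.
A normal force at the bottom, 1.3 m from the hinge, must supply this moment: P = 32.3523/1.3 = 24.8864 kN.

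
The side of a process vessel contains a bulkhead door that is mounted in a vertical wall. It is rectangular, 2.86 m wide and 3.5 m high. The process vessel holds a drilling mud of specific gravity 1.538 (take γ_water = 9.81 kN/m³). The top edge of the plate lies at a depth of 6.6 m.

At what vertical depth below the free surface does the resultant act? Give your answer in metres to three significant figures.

γ = 1.538 × 9.81 = 15.08778 kN/m³.
The centroid lies 3.5/2 = 1.75 m below the top edge, so the centroid depth is h_c = 6.6 + 1.75 = 8.35 m.
A = 2.86 × 3.5 = 10.01 m².
Resultant F = γ·h_c·A = 15.08778 × 8.35 × 10.01 = 1261.09 kN.
I_c = b·h³/12 = 2.86 × 3.5³/12 = 10.2185 m⁴.
Centre of pressure: y_p = y_c + I_c/(y_c·A) = 8.35 + 10.2185/(8.35 × 10.01) = 8.35 + 0.122255 = 8.47226 m along the plane.

h_p = 8.47 m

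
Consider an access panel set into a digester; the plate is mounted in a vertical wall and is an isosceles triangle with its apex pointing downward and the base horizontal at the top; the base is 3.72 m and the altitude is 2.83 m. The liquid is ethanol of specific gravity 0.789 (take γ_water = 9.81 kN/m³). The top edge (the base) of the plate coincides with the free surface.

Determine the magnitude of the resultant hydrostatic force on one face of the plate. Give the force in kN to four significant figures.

γ = 0.789 × 9.81 = 7.74009 kN/m³.
With the apex down, the centroid sits h/3 = 2.83/3 = 0.943333 m below the base (the top edge), so the centroid depth is h_c = 0.943333 m.
A = ½ × 3.72 × 2.83 = 5.2638 m².
Resultant F = γ·h_c·A = 7.74009 × 0.943333 × 5.2638 = 38.4335 kN.

F ≈ 38.43 kN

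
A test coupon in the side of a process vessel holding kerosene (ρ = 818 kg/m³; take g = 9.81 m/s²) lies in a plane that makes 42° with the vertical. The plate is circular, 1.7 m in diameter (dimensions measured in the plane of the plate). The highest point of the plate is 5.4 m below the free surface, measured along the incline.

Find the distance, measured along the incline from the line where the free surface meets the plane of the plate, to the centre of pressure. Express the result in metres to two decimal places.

γ = ρg = 818 × 9.81 / 1000 = 8.02458 kN/m³.
The plate makes 42° with the vertical, i.e. θ = 90° − 42° = 48° to the horizontal. Measuring y along the incline from the free-surface line, vertical depth h = y·sinθ with sinθ = 0.743145.
The centroid is at the centre, 0.85 m below the top of the plate, so y_c = 5.4 + 0.85 = 6.25 m and h_c = 6.25 × 0.743145 = 4.64466 m.
A = π(0.85)² = 2.2698 m².
Resultant F = γ·h_c·A = 8.02458 × 4.64466 × 2.2698 = 84.5987 kN.
I_c = πr⁴/4 = π × 0.85⁴/4 = 0.409983 m⁴.
Centre of pressure: y_p = y_c + I_c/(y_c·A) = 6.25 + 0.409983/(6.25 × 2.2698) = 6.25 + 0.0289 = 6.2789 m along the plane.

y_p = 6.28 m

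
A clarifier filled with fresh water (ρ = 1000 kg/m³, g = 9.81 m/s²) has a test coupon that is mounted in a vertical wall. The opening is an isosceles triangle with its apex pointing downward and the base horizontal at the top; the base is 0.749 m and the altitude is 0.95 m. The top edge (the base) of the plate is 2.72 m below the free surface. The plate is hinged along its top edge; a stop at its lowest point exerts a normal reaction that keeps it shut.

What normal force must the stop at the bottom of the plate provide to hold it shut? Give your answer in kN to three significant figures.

γ = ρg = 1000 × 9.81 = 9810 N/m³ = 9.81 kN/m³.
With the apex down, the centroid sits h/3 = 0.95/3 = 0.316667 m below the base (the top edge), so the centroid depth is h_c = 2.72 + 0.316667 = 3.03667 m.
A = ½ × 0.749 × 0.95 = 0.355775 m².
Resultant F = γ·h_c·A = 9.81 × 3.03667 × 0.355775 = 10.5984 kN.
I_c = b·h³/36 = 0.749 × 0.95³/36 = 0.0178382 m⁴.
Centre of pressure: y_p = y_c + I_c/(y_c·A) = 3.03667 + 0.0178382/(3.03667 × 0.355775) = 3.03667 + 0.0165112 = 3.05318 m along the plane.
The resultant acts 0.316667 + 0.0165112 = 0.333178 m (along the plate) below the hinge at the top edge, so the moment about the hinge is M = F × 0.333178 = 10.5984 × 0.333178 = 3.53115 kN·m.
A normal force at the bottom, 0.95 m from the hinge, must supply this moment: P = 3.53115/0.95 = 3.717 kN.

P ≈ 3.72 kN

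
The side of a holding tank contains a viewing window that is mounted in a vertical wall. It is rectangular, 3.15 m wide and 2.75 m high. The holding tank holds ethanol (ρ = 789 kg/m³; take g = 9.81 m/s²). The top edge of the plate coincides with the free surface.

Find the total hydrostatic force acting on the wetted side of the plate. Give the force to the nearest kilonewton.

F ≈ 92 kN

γ = ρg = 789 × 9.81 / 1000 = 7.74009 kN/m³.
The centroid lies 2.75/2 = 1.375 m below the top edge, so the centroid depth is h_c = 1.375 m.
A = 3.15 × 2.75 = 8.6625 m².
Resultant F = γ·h_c·A = 7.74009 × 1.375 × 8.6625 = 92.1917 kN.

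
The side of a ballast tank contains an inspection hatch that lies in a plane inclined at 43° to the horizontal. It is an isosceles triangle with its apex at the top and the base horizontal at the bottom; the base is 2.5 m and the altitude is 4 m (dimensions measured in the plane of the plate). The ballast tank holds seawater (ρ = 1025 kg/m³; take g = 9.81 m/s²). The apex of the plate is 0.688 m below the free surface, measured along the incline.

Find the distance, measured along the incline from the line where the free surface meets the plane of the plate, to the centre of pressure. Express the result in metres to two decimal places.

y_p = 3.62 m

γ = ρg = 1025 × 9.81 / 1000 = 10.05525 kN/m³.
Let θ = 43° be the plate's angle to the horizontal; measure y along the incline from where the plane meets the free surface. Vertical depth h = y·sinθ with sinθ = 0.681998.
With the apex up, the centroid sits 2h/3 = 2 × 4/3 = 2.66667 m below the apex, so y_c = 0.688 + 2.66667 = 3.35467 m and h_c = 3.35467 × 0.681998 = 2.28788 m.
A = ½ × 2.5 × 4 = 5 m².
Resultant F = γ·h_c·A = 10.05525 × 2.28788 × 5 = 115.026 kN.
I_c = b·h³/36 = 2.5 × 4³/36 = 4.44444 m⁴.
Centre of pressure: y_p = y_c + I_c/(y_c·A) = 3.35467 + 4.44444/(3.35467 × 5) = 3.35467 + 0.26497 = 3.61964 m along the plane.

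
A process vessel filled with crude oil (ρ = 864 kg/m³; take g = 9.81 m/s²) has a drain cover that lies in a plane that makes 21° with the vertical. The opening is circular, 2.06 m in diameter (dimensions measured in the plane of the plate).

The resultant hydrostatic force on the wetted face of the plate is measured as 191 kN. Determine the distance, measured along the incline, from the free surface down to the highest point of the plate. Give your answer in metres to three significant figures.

y_top ≈ 6.21 m

γ = ρg = 864 × 9.81 / 1000 = 8.47584 kN/m³.
A = π(1.03)² = 3.33292 m².
From F = γ·h_c·A, the centroid depth is h_c = 191/(8.47584 × 3.33292) = 6.76123 m.
The plate makes 21° with the vertical, i.e. θ = 90° − 21° = 69° to the horizontal. Measuring y along the incline from the free-surface line, vertical depth h = y·sinθ with sinθ = 0.933580.
Along the incline, y_c = h_c/sinθ = 6.76123/0.933580 = 7.24226 m.
The centroid is at the centre, 1.03 m below the top of the plate, so the highest point sits at y_top = 7.24226 − 1.03 = 6.21226 m along the incline.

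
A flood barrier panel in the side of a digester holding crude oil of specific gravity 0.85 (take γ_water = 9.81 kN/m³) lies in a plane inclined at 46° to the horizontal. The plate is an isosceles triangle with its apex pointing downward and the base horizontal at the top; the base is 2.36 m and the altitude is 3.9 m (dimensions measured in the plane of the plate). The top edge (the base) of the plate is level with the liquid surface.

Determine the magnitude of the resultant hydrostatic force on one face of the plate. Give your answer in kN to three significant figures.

γ = 0.85 × 9.81 = 8.3385 kN/m³.
Let θ = 46° be the plate's angle to the horizontal; measure y along the incline from where the plane meets the free surface. Vertical depth h = y·sinθ with sinθ = 0.719340.
With the apex down, the centroid sits h/3 = 3.9/3 = 1.3 m below the base (the top edge), so y_c = 1.3 m and h_c = 1.3 × 0.719340 = 0.935142 m.
A = ½ × 2.36 × 3.9 = 4.602 m².
Resultant F = γ·h_c·A = 8.3385 × 0.935142 × 4.602 = 35.8849 kN.

F ≈ 35.9 kN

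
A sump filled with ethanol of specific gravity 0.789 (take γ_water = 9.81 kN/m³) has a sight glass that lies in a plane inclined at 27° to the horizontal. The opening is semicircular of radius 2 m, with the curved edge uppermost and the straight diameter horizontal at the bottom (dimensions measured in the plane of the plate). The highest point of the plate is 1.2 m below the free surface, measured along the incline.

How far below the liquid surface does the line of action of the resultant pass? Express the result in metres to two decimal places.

γ = 0.789 × 9.81 = 7.74009 kN/m³.
Let θ = 27° be the plate's angle to the horizontal; measure y along the incline from where the plane meets the free surface. Vertical depth h = y·sinθ with sinθ = 0.453990.
The centroid lies 4r/(3π) = 0.848826 m above the diameter, so r − 4r/(3π) = 2 − 0.848826 = 1.15117 m below the topmost point, so y_c = 1.2 + 1.15117 = 2.35117 m and h_c = 2.35117 × 0.453990 = 1.06741 m.
A = πr²/2 = π × 2²/2 = 6.28319 m².
Resultant F = γ·h_c·A = 7.74009 × 1.06741 × 6.28319 = 51.9108 kN.
I_c = (π/8 − 8/(9π))·r⁴ = 0.109757 × 2⁴ = 1.75611 m⁴.
Centre of pressure: y_p = y_c + I_c/(y_c·A) = 2.35117 + 1.75611/(2.35117 × 6.28319) = 2.35117 + 0.118874 = 2.47004 m along the plane.
Vertically, h_p = y_p·sinθ = 2.47004 × 0.453990 = 1.12137 m.

h_p = 1.12 m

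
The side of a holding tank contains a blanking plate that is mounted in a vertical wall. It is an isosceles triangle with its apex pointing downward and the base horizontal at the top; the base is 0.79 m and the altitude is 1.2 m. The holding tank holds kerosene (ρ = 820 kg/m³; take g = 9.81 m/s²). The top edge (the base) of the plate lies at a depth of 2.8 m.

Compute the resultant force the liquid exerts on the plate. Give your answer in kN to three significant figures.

γ = ρg = 820 × 9.81 / 1000 = 8.0442 kN/m³.
With the apex down, the centroid sits h/3 = 1.2/3 = 0.4 m below the base (the top edge), so the centroid depth is h_c = 2.8 + 0.4 = 3.2 m.
A = ½ × 0.79 × 1.2 = 0.474 m².
Resultant F = γ·h_c·A = 8.0442 × 3.2 × 0.474 = 12.2014 kN.

F ≈ 12.2 kN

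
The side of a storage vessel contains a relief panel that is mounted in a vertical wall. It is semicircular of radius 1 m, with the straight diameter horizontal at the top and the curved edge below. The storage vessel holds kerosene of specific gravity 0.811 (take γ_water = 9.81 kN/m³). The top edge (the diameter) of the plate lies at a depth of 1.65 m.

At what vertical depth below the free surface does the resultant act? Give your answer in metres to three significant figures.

γ = 0.811 × 9.81 = 7.95591 kN/m³.
The centroid of a semicircle lies 4r/(3π) = 0.424413 m from the diameter, here below the top edge, so the centroid depth is h_c = 1.65 + 0.424413 = 2.07441 m.
A = πr²/2 = π × 1²/2 = 1.5708 m².
Resultant F = γ·h_c·A = 7.95591 × 2.07441 × 1.5708 = 25.9242 kN.
I_c = (π/8 − 8/(9π))·r⁴ = 0.109757 × 1⁴ = 0.109757 m⁴.
Centre of pressure: y_p = y_c + I_c/(y_c·A) = 2.07441 + 0.109757/(2.07441 × 1.5708) = 2.07441 + 0.0336835 = 2.10809 m along the plane.

h_p = 2.11 m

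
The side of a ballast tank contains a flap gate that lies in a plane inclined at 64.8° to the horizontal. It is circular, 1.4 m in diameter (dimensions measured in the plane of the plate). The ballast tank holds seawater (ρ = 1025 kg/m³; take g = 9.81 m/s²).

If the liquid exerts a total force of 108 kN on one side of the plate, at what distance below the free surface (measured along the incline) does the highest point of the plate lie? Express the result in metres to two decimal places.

γ = ρg = 1025 × 9.81 / 1000 = 10.05525 kN/m³.
A = π(0.7)² = 1.53938 m².
From F = γ·h_c·A, the centroid depth is h_c = 108/(10.05525 × 1.53938) = 6.97726 m.
Let θ = 64.8° be the plate's angle to the horizontal; measure y along the incline from where the plane meets the free surface. Vertical depth h = y·sinθ with sinθ = 0.904827.
Along the incline, y_c = h_c/sinθ = 6.97726/0.904827 = 7.71115 m.
The centroid is at the centre, 0.7 m below the top of the plate, so the highest point sits at y_top = 7.71115 − 0.7 = 7.01115 m along the incline.

y_top ≈ 7.01 m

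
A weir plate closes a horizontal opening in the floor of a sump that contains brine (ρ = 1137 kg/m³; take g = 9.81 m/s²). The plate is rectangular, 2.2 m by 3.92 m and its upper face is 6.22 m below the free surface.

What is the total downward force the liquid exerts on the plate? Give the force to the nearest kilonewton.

γ = ρg = 1137 × 9.81 / 1000 = 11.15397 kN/m³.
The plate is horizontal, so pressure is uniform at p = γ·h = 11.15397 × 6.22 = 69.3777 kN/m².
A = 2.2 × 3.92 = 8.624 m².
F = p·A = 69.3777 × 8.624 = 598.313 kN.

F ≈ 598 kN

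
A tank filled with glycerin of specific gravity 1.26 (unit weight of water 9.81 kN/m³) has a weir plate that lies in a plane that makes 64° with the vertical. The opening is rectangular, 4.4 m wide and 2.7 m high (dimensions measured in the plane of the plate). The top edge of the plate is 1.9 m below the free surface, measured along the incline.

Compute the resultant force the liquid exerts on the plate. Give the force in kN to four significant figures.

F ≈ 209.2 kN

γ = 1.26 × 9.81 = 12.3606 kN/m³.
The plate makes 64° with the vertical, i.e. θ = 90° − 64° = 26° to the horizontal. Measuring y along the incline from the free-surface line, vertical depth h = y·sinθ with sinθ = 0.438371.
The centroid lies 2.7/2 = 1.35 m below the top edge, so y_c = 1.9 + 1.35 = 3.25 m and h_c = 3.25 × 0.438371 = 1.42471 m.
A = 4.4 × 2.7 = 11.88 m².
Resultant F = γ·h_c·A = 12.3606 × 1.42471 × 11.88 = 209.21 kN.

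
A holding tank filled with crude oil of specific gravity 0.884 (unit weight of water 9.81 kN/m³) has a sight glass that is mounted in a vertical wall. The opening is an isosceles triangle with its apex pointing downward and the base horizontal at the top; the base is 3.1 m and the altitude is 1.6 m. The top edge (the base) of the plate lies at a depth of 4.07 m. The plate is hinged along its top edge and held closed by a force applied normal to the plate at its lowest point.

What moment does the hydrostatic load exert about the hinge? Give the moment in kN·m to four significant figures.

γ = 0.884 × 9.81 = 8.67204 kN/m³.
With the apex down, the centroid sits h/3 = 1.6/3 = 0.533333 m below the base (the top edge), so the centroid depth is h_c = 4.07 + 0.533333 = 4.60333 m.
A = ½ × 3.1 × 1.6 = 2.48 m².
Resultant F = γ·h_c·A = 8.67204 × 4.60333 × 2.48 = 99.0022 kN.
I_c = b·h³/36 = 3.1 × 1.6³/36 = 0.352711 m⁴.
Centre of pressure: y_p = y_c + I_c/(y_c·A) = 4.60333 + 0.352711/(4.60333 × 2.48) = 4.60333 + 0.0308955 = 4.63423 m along the plane.
The resultant acts 0.533333 + 0.0308955 = 0.564228 m (along the plate) below the hinge at the top edge, so the moment about the hinge is M = F × 0.564228 = 99.0022 × 0.564228 = 55.8598 kN·m.

M ≈ 55.86 kN·m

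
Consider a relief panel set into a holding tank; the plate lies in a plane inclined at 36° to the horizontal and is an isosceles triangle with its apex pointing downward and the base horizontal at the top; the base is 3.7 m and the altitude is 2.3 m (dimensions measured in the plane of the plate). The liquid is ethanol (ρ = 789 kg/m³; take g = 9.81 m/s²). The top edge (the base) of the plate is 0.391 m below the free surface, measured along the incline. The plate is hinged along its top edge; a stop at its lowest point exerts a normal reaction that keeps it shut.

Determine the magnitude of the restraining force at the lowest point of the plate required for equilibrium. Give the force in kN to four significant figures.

P ≈ 9.944 kN

γ = ρg = 789 × 9.81 / 1000 = 7.74009 kN/m³.
Let θ = 36° be the plate's angle to the horizontal; measure y along the incline from where the plane meets the free surface. Vertical depth h = y·sinθ with sinθ = 0.587785.
With the apex down, the centroid sits h/3 = 2.3/3 = 0.766667 m below the base (the top edge), so y_c = 0.391 + 0.766667 = 1.15767 m and h_c = 1.15767 × 0.587785 = 0.680461 m.
A = ½ × 3.7 × 2.3 = 4.255 m².
Resultant F = γ·h_c·A = 7.74009 × 0.680461 × 4.255 = 22.4104 kN.
I_c = b·h³/36 = 3.7 × 2.3³/36 = 1.2505 m⁴.
Centre of pressure: y_p = y_c + I_c/(y_c·A) = 1.15767 + 1.2505/(1.15767 × 4.255) = 1.15767 + 0.253863 = 1.41153 m along the plane.
The resultant acts 0.766667 + 0.253863 = 1.02053 m (along the plate) below the hinge at the top edge, so the moment about the hinge is M = F × 1.02053 = 22.4104 × 1.02053 = 22.8705 kN·m.
A normal force at the bottom, 2.3 m from the hinge, must supply this moment: P = 22.8705/2.3 = 9.9437 kN.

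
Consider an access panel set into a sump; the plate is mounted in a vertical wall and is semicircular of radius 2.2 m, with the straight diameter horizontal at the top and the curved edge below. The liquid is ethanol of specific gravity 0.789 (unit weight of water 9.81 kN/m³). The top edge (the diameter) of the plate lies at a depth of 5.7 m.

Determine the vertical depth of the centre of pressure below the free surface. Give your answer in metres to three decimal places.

h_p = 6.685 m

γ = 0.789 × 9.81 = 7.74009 kN/m³.
The centroid of a semicircle lies 4r/(3π) = 0.933709 m from the diameter, here below the top edge, so the centroid depth is h_c = 5.7 + 0.933709 = 6.63371 m.
A = πr²/2 = π × 2.2²/2 = 7.60265 m².
Resultant F = γ·h_c·A = 7.74009 × 6.63371 × 7.60265 = 390.362 kN.
I_c = (π/8 − 8/(9π))·r⁴ = 0.109757 × 2.2⁴ = 2.57112 m⁴.
Centre of pressure: y_p = y_c + I_c/(y_c·A) = 6.63371 + 2.57112/(6.63371 × 7.60265) = 6.63371 + 0.0509801 = 6.68469 m along the plane.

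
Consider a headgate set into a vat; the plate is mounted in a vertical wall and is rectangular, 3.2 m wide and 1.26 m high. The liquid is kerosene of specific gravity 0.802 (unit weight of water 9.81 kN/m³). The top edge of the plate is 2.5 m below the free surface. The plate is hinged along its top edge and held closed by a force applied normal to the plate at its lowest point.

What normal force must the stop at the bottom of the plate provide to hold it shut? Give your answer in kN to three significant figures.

P ≈ 53.0 kN

γ = 0.802 × 9.81 = 7.86762 kN/m³.
The centroid lies 1.26/2 = 0.63 m below the top edge, so the centroid depth is h_c = 2.5 + 0.63 = 3.13 m.
A = 3.2 × 1.26 = 4.032 m².
Resultant F = γ·h_c·A = 7.86762 × 3.13 × 4.032 = 99.2906 kN.
I_c = b·h³/12 = 3.2 × 1.26³/12 = 0.533434 m⁴.
Centre of pressure: y_p = y_c + I_c/(y_c·A) = 3.13 + 0.533434/(3.13 × 4.032) = 3.13 + 0.0422684 = 3.17227 m along the plane.
The resultant acts 0.63 + 0.0422684 = 0.672268 m (along the plate) below the hinge at the top edge, so the moment about the hinge is M = F × 0.672268 = 99.2906 × 0.672268 = 66.7499 kN·m.
A normal force at the bottom, 1.26 m from the hinge, must supply this moment: P = 66.7499/1.26 = 52.9761 kN.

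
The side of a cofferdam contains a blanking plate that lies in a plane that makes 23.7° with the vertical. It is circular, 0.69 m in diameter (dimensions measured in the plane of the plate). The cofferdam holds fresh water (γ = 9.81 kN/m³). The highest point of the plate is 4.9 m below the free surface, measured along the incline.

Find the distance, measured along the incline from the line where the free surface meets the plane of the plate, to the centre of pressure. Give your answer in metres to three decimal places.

γ = 9.81 kN/m³.
The plate makes 23.7° with the vertical, i.e. θ = 90° − 23.7° = 66.3° to the horizontal. Measuring y along the incline from the free-surface line, vertical depth h = y·sinθ with sinθ = 0.915663.
The centroid is at the centre, 0.345 m below the top of the plate, so y_c = 4.9 + 0.345 = 5.245 m and h_c = 5.245 × 0.915663 = 4.80265 m.
A = π(0.345)² = 0.373928 m².
Resultant F = γ·h_c·A = 9.81 × 4.80265 × 0.373928 = 17.6172 kN.
I_c = πr⁴/4 = π × 0.345⁴/4 = 0.0111267 m⁴.
Centre of pressure: y_p = y_c + I_c/(y_c·A) = 5.245 + 0.0111267/(5.245 × 0.373928) = 5.245 + 0.00567326 = 5.25067 m along the plane.

y_p = 5.251 m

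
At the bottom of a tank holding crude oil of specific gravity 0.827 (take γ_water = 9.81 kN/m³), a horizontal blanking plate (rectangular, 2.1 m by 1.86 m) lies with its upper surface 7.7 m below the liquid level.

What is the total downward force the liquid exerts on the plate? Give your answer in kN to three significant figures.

F ≈ 244 kN

γ = 0.827 × 9.81 = 8.11287 kN/m³.
The plate is horizontal, so pressure is uniform at p = γ·h = 8.11287 × 7.7 = 62.4691 kN/m².
A = 2.1 × 1.86 = 3.906 m².
F = p·A = 62.4691 × 3.906 = 244.004 kN.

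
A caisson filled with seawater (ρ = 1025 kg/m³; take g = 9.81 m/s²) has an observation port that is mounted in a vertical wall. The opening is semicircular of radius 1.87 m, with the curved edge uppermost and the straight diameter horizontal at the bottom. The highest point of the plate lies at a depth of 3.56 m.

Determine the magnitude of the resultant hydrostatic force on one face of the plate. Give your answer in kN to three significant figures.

γ = ρg = 1025 × 9.81 / 1000 = 10.05525 kN/m³.
The centroid lies 4r/(3π) = 0.793653 m above the diameter, so r − 4r/(3π) = 1.87 − 0.793653 = 1.07635 m below the topmost point, so the centroid depth is h_c = 3.56 + 1.07635 = 4.63635 m.
A = πr²/2 = π × 1.87²/2 = 5.49292 m².
Resultant F = γ·h_c·A = 10.05525 × 4.63635 × 5.49292 = 256.078 kN.

F ≈ 256 kN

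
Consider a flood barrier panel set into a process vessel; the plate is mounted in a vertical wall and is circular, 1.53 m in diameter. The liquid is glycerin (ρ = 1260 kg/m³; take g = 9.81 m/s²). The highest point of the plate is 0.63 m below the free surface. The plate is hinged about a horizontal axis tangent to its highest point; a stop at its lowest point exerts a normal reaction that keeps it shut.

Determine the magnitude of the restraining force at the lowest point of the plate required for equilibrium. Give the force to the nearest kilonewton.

P ≈ 18 kN

γ = ρg = 1260 × 9.81 / 1000 = 12.3606 kN/m³.
The centroid is at the centre, 0.765 m below the top of the plate, so the centroid depth is h_c = 0.63 + 0.765 = 1.395 m.
A = π(0.765)² = 1.83854 m².
Resultant F = γ·h_c·A = 12.3606 × 1.395 × 1.83854 = 31.702 kN.
I_c = πr⁴/4 = π × 0.765⁴/4 = 0.26899 m⁴.
Centre of pressure: y_p = y_c + I_c/(y_c·A) = 1.395 + 0.26899/(1.395 × 1.83854) = 1.395 + 0.104879 = 1.49988 m along the plane.
The resultant acts 0.765 + 0.104879 = 0.869879 m (along the plate) below the hinge at the top edge, so the moment about the hinge is M = F × 0.869879 = 31.702 × 0.869879 = 27.5769 kN·m.
A normal force at the bottom, 1.53 m from the hinge, must supply this moment: P = 27.5769/1.53 = 18.0241 kN.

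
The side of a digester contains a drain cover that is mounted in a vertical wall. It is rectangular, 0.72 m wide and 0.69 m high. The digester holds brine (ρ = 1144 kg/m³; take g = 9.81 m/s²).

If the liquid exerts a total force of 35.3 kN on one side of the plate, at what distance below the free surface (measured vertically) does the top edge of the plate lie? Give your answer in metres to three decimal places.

γ = ρg = 1144 × 9.81 / 1000 = 11.22264 kN/m³.
A = 0.72 × 0.69 = 0.4968 m².
From F = γ·h_c·A, the centroid depth is h_c = 35.3/(11.22264 × 0.4968) = 6.33138 m.
The centroid lies 0.69/2 = 0.345 m below the top edge, so the top edge sits at h_top = 6.33138 − 0.345 = 5.98638 m below the surface.

d_top ≈ 5.986 m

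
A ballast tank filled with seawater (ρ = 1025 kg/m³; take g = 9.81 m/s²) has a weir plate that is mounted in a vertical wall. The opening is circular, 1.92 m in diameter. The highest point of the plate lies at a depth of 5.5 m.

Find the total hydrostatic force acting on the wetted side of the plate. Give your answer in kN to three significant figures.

F ≈ 188 kN

γ = ρg = 1025 × 9.81 / 1000 = 10.05525 kN/m³.
The centroid is at the centre, 0.96 m below the top of the plate, so the centroid depth is h_c = 5.5 + 0.96 = 6.46 m.
A = π(0.96)² = 2.89529 m².
Resultant F = γ·h_c·A = 10.05525 × 6.46 × 2.89529 = 188.069 kN.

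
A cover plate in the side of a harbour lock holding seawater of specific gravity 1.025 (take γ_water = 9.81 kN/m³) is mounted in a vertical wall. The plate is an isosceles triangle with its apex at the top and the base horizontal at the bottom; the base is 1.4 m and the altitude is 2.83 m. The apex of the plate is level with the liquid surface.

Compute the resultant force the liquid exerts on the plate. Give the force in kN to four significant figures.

γ = 1.025 × 9.81 = 10.05525 kN/m³.
With the apex up, the centroid sits 2h/3 = 2 × 2.83/3 = 1.88667 m below the apex, so the centroid depth is h_c = 1.88667 m.
A = ½ × 1.4 × 2.83 = 1.981 m².
Resultant F = γ·h_c·A = 10.05525 × 1.88667 × 1.981 = 37.5814 kN.

F ≈ 37.58 kN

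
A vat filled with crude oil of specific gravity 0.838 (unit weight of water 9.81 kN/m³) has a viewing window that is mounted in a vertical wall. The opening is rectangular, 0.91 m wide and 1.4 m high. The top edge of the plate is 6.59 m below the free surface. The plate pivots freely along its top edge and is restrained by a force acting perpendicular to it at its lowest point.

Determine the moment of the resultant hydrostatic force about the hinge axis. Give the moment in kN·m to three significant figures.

M ≈ 55.2 kN·m

γ = 0.838 × 9.81 = 8.22078 kN/m³.
The centroid lies 1.4/2 = 0.7 m below the top edge, so the centroid depth is h_c = 6.59 + 0.7 = 7.29 m.
A = 0.91 × 1.4 = 1.274 m².
Resultant F = γ·h_c·A = 8.22078 × 7.29 × 1.274 = 76.3502 kN.
I_c = b·h³/12 = 0.91 × 1.4³/12 = 0.208087 m⁴.
Centre of pressure: y_p = y_c + I_c/(y_c·A) = 7.29 + 0.208087/(7.29 × 1.274) = 7.29 + 0.0224052 = 7.31241 m along the plane.
The resultant acts 0.7 + 0.0224052 = 0.722405 m (along the plate) below the hinge at the top edge, so the moment about the hinge is M = F × 0.722405 = 76.3502 × 0.722405 = 55.1558 kN·m.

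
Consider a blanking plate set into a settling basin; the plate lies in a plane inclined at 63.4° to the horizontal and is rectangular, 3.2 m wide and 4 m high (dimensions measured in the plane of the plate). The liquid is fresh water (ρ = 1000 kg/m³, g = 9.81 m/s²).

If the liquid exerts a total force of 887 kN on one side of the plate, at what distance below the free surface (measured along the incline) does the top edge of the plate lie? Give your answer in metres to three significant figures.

γ = ρg = 1000 × 9.81 = 9810 N/m³ = 9.81 kN/m³.
A = 3.2 × 4 = 12.8 m².
From F = γ·h_c·A, the centroid depth is h_c = 887/(9.81 × 12.8) = 7.0639 m.
Let θ = 63.4° be the plate's angle to the horizontal; measure y along the incline from where the plane meets the free surface. Vertical depth h = y·sinθ with sinθ = 0.894154.
Along the incline, y_c = h_c/sinθ = 7.0639/0.894154 = 7.90009 m.
The centroid lies 4/2 = 2 m below the top edge, so the top edge sits at y_top = 7.90009 − 2 = 5.90009 m along the incline.

y_top ≈ 5.90 m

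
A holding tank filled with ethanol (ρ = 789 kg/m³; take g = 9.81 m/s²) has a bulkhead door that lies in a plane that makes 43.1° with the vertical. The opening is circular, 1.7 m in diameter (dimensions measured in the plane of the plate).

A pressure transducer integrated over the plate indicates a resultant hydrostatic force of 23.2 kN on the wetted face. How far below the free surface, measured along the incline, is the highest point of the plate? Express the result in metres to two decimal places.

γ = ρg = 789 × 9.81 / 1000 = 7.74009 kN/m³.
A = π(0.85)² = 2.2698 m².
From F = γ·h_c·A, the centroid depth is h_c = 23.2/(7.74009 × 2.2698) = 1.32055 m.
The plate makes 43.1° with the vertical, i.e. θ = 90° − 43.1° = 46.9° to the horizontal. Measuring y along the incline from the free-surface line, vertical depth h = y·sinθ with sinθ = 0.730162.
Along the incline, y_c = h_c/sinθ = 1.32055/0.730162 = 1.80857 m.
The centroid is at the centre, 0.85 m below the top of the plate, so the highest point sits at y_top = 1.80857 − 0.85 = 0.95857 m along the incline.

y_top ≈ 0.96 m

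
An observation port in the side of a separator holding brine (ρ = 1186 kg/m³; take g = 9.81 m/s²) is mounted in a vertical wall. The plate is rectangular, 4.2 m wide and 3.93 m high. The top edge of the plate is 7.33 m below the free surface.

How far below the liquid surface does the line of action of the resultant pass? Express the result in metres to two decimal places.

γ = ρg = 1186 × 9.81 / 1000 = 11.63466 kN/m³.
The centroid lies 3.93/2 = 1.965 m below the top edge, so the centroid depth is h_c = 7.33 + 1.965 = 9.295 m.
A = 4.2 × 3.93 = 16.506 m².
Resultant F = γ·h_c·A = 11.63466 × 9.295 × 16.506 = 1785.03 kN.
I_c = b·h³/12 = 4.2 × 3.93³/12 = 21.2445 m⁴.
Centre of pressure: y_p = y_c + I_c/(y_c·A) = 9.295 + 21.2445/(9.295 × 16.506) = 9.295 + 0.13847 = 9.43347 m along the plane.

h_p = 9.43 m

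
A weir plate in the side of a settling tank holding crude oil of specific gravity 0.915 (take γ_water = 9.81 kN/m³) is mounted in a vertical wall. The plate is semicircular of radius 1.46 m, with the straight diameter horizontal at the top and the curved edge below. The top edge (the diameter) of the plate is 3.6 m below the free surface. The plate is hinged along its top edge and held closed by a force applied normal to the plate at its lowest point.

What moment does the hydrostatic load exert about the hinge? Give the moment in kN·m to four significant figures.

γ = 0.915 × 9.81 = 8.97615 kN/m³.
The centroid of a semicircle lies 4r/(3π) = 0.619643 m from the diameter, here below the top edge, so the centroid depth is h_c = 3.6 + 0.619643 = 4.21964 m.
A = πr²/2 = π × 1.46²/2 = 3.34831 m².
Resultant F = γ·h_c·A = 8.97615 × 4.21964 × 3.34831 = 126.821 kN.
I_c = (π/8 − 8/(9π))·r⁴ = 0.109757 × 1.46⁴ = 0.498705 m⁴.
Centre of pressure: y_p = y_c + I_c/(y_c·A) = 4.21964 + 0.498705/(4.21964 × 3.34831) = 4.21964 + 0.0352974 = 4.25494 m along the plane.
The resultant acts 0.619643 + 0.0352974 = 0.65494 m (along the plate) below the hinge at the top edge, so the moment about the hinge is M = F × 0.65494 = 126.821 × 0.65494 = 83.0601 kN·m.

M ≈ 83.06 kN·m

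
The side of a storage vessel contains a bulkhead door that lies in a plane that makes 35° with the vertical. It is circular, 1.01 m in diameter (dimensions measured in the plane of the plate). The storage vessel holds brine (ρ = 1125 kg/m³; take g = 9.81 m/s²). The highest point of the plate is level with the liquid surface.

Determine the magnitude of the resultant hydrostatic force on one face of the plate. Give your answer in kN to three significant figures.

F ≈ 3.66 kN

γ = ρg = 1125 × 9.81 / 1000 = 11.03625 kN/m³.
The plate makes 35° with the vertical, i.e. θ = 90° − 35° = 55° to the horizontal. Measuring y along the incline from the free-surface line, vertical depth h = y·sinθ with sinθ = 0.819152.
The centroid is at the centre, 0.505 m below the top of the plate, so y_c = 0.505 m and h_c = 0.505 × 0.819152 = 0.413672 m.
A = π(0.505)² = 0.801185 m².
Resultant F = γ·h_c·A = 11.03625 × 0.413672 × 0.801185 = 3.65772 kN.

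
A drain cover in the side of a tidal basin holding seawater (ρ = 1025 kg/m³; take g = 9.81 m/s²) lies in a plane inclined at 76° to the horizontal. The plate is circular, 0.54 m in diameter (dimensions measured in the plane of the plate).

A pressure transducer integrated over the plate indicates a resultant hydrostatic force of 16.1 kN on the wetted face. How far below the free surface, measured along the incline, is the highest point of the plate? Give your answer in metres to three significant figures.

y_top ≈ 6.94 m

γ = ρg = 1025 × 9.81 / 1000 = 10.05525 kN/m³.
A = π(0.27)² = 0.229022 m².
From F = γ·h_c·A, the centroid depth is h_c = 16.1/(10.05525 × 0.229022) = 6.99127 m.
Let θ = 76° be the plate's angle to the horizontal; measure y along the incline from where the plane meets the free surface. Vertical depth h = y·sinθ with sinθ = 0.970296.
Along the incline, y_c = h_c/sinθ = 6.99127/0.970296 = 7.2053 m.
The centroid is at the centre, 0.27 m below the top of the plate, so the highest point sits at y_top = 7.2053 − 0.27 = 6.9353 m along the incline.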